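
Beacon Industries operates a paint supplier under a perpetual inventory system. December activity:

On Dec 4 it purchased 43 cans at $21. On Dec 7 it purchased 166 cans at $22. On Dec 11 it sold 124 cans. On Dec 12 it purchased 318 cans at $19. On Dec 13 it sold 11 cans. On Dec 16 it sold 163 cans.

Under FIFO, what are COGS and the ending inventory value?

COGS = $6,246; ending inventory = $4,351

Dec 11, 124 sold [FIFO — oldest first]: 43 @ $21 + 81 @ $22 = $2,685
Dec 13, 11 sold [FIFO — oldest first]: 11 @ $22 = $242
Dec 16, 163 sold [FIFO — oldest first]: 74 @ $22 + 89 @ $19 = $3,319
Total COGS = $2,685 + $242 + $3,319 = $6,246
Ending inventory: 229 @ $19 = $4,351
Check: goods available $10,597 = COGS $6,246 + ending $4,351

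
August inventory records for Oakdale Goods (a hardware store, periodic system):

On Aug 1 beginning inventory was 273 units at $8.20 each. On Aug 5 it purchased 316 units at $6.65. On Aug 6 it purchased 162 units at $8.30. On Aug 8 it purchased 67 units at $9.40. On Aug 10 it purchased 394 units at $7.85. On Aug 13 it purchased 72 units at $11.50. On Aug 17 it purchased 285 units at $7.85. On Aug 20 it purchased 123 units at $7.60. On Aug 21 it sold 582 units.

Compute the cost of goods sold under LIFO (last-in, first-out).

Aug 21, 582 sold [LIFO — newest first]: 123 @ $7.60 + 285 @ $7.85 + 72 @ $11.50 + 102 @ $7.85 = $4,800.75
Ending inventory: 273 @ $8.20 + 316 @ $6.65 + 162 @ $8.30 + 67 @ $9.40 + 292 @ $7.85 = $8,606.60

COGS = $4,800.75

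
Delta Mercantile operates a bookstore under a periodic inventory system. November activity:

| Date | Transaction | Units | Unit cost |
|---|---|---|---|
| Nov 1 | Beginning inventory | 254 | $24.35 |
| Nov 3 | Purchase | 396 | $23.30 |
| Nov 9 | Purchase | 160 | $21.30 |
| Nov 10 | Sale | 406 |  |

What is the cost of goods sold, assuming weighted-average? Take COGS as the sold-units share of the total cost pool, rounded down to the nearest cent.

Nov 10, sell 406: 406/810 × $18,819.70 → $9,433.08
Ending inventory (cost pool remaining) = $9,386.62
Check: goods available $18,819.70 = COGS $9,433.08 + ending $9,386.62

COGS = $9,433.08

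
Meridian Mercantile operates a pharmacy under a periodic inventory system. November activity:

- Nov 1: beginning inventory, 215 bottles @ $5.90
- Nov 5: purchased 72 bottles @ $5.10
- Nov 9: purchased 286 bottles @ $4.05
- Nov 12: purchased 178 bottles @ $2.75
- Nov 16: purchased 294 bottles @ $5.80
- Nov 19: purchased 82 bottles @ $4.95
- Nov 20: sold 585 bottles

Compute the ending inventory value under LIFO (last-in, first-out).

Nov 20, 585 sold [LIFO — newest first]: 82 @ $4.95 + 294 @ $5.80 + 178 @ $2.75 + 31 @ $4.05 = $2,726.15
Ending inventory: 215 @ $5.90 + 72 @ $5.10 + 255 @ $4.05 = $2,668.45
Check: goods available $5,394.60 = COGS $2,726.15 + ending $2,668.45

Ending inventory = $2,668.45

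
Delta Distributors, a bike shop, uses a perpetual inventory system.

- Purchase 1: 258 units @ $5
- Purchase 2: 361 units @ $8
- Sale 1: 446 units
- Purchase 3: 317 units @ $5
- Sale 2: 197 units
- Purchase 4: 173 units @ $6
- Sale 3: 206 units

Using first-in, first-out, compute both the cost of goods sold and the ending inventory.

Sale 1 (446) [FIFO — oldest first]: 258 @ $5 + 188 @ $8 = $2,794
Sale 2 (197) [FIFO — oldest first]: 173 @ $8 + 24 @ $5 = $1,504
Sale 3 (206) [FIFO — oldest first]: 206 @ $5 = $1,030
Total COGS = $2,794 + $1,504 + $1,030 = $5,328
Ending inventory: 87 @ $5 + 173 @ $6 = $1,473

COGS = $5,328; ending inventory = $1,473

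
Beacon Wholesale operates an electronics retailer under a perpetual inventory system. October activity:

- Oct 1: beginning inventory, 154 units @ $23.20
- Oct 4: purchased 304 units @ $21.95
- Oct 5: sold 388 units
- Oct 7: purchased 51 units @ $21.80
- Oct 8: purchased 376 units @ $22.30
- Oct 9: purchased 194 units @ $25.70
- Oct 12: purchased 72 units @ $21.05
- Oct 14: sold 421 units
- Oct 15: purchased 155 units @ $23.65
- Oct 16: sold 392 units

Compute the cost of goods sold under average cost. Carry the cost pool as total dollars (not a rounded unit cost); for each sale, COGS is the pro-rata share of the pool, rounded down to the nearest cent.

After Oct 1: 154 on hand, pool $3,572.80 (≈ $23.2000 each)
After Oct 4: 458 on hand, pool $10,245.60 (≈ $22.3703 each)
Oct 5, sell 388: 388/458 × $10,245.60 → $8,679.67
After Oct 7: 121 on hand, pool $2,677.73 (≈ $22.1300 each)
After Oct 8: 497 on hand, pool $11,062.53 (≈ $22.2586 each)
After Oct 9: 691 on hand, pool $16,048.33 (≈ $23.2248 each)
After Oct 12: 763 on hand, pool $17,563.93 (≈ $23.0196 each)
Oct 14, sell 421: 421/763 × $17,563.93 → $9,691.23
After Oct 15: 497 on hand, pool $11,538.45 (≈ $23.2162 each)
Oct 16, sell 392: 392/497 × $11,538.45 → $9,100.74
Total COGS = $8,679.67 + $9,691.23 + $9,100.74 = $27,471.64
Ending inventory (cost pool remaining) = $2,437.71

COGS = $27,471.64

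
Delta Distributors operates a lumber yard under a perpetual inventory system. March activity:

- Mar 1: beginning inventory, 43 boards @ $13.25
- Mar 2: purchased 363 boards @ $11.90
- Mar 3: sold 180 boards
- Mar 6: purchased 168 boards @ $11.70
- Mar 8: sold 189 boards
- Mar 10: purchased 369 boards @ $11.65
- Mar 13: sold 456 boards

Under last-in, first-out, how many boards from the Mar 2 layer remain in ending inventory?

75

Mar 3, 180 sold [LIFO — newest first]: 180 @ $11.90 = $2,142.00
Mar 8, 189 sold [LIFO — newest first]: 168 @ $11.70 + 21 @ $11.90 = $2,215.50
Mar 13, 456 sold [LIFO — newest first]: 369 @ $11.65 + 87 @ $11.90 = $5,334.15
Total COGS = $2,142.00 + $2,215.50 + $5,334.15 = $9,691.65
Ending inventory: 43 @ $13.25 + 75 @ $11.90 = $1,462.25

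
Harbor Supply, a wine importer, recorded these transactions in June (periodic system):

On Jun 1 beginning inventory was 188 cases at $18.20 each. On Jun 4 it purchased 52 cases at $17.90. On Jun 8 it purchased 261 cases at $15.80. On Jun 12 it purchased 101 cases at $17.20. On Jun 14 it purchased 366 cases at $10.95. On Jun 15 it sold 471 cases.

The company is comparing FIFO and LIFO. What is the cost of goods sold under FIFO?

COGS = $8,002.20

FIFO COGS: 188 @ $18.20 + 52 @ $17.90 + 231 @ $15.80 = $8,002.20
LIFO COGS: 366 @ $10.95 + 101 @ $17.20 + 4 @ $15.80 = $5,808.10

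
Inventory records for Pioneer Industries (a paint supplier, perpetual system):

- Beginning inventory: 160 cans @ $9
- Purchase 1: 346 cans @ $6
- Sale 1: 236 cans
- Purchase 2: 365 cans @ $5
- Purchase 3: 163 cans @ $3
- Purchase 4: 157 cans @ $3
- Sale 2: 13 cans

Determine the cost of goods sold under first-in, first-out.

COGS = $1,974

Sale 1 (236) [FIFO — oldest first]: 160 @ $9 + 76 @ $6 = $1,896
Sale 2 (13) [FIFO — oldest first]: 13 @ $6 = $78
Total COGS = $1,896 + $78 = $1,974
Ending inventory: 257 @ $6 + 365 @ $5 + 163 @ $3 + 157 @ $3 = $4,327
Check: goods available $6,301 = COGS $1,974 + ending $4,327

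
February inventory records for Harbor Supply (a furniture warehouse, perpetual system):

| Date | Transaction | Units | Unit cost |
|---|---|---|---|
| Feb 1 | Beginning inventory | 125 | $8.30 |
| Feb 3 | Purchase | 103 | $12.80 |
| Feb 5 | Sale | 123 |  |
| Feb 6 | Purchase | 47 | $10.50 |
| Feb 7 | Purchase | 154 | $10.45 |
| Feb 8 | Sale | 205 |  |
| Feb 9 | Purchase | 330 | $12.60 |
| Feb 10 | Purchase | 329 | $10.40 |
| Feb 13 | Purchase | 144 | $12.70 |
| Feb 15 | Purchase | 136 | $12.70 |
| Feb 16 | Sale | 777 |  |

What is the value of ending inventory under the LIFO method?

Feb 5, 123 sold [LIFO — newest first]: 103 @ $12.80 + 20 @ $8.30 = $1,484.40
Feb 8, 205 sold [LIFO — newest first]: 154 @ $10.45 + 47 @ $10.50 + 4 @ $8.30 = $2,136.00
Feb 16, 777 sold [LIFO — newest first]: 136 @ $12.70 + 144 @ $12.70 + 329 @ $10.40 + 168 @ $12.60 = $9,094.40
Total COGS = $1,484.40 + $2,136.00 + $9,094.40 = $12,714.80
Ending inventory: 101 @ $8.30 + 162 @ $12.60 = $2,879.50

Ending inventory = $2,879.50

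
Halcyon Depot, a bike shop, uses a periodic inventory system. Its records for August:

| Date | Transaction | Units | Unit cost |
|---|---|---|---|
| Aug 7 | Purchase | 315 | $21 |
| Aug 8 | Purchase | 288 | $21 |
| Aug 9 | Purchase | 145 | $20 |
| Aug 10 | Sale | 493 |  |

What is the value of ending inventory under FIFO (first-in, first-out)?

Aug 10, 493 sold [FIFO — oldest first]: 315 @ $21 + 178 @ $21 = $10,353
Ending inventory: 110 @ $21 + 145 @ $20 = $5,210
Check: goods available $15,563 = COGS $10,353 + ending $5,210

Ending inventory = $5,210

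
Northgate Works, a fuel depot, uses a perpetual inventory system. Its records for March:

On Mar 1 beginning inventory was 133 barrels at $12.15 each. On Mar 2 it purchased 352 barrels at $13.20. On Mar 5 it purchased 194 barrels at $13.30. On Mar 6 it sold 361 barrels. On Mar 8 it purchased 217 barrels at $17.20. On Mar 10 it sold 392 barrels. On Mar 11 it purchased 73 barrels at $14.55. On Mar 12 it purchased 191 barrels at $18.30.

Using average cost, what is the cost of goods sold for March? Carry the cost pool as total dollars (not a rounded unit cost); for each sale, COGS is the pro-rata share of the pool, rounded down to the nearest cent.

COGS = $10,470.39

After Mar 1: 133 on hand, pool $1,615.95 (≈ $12.1500 each)
After Mar 2: 485 on hand, pool $6,262.35 (≈ $12.9121 each)
After Mar 5: 679 on hand, pool $8,842.55 (≈ $13.0229 each)
Mar 6, sell 361: 361/679 × $8,842.55 → $4,701.26
After Mar 8: 535 on hand, pool $7,873.69 (≈ $14.7172 each)
Mar 10, sell 392: 392/535 × $7,873.69 → $5,769.13
After Mar 11: 216 on hand, pool $3,166.71 (≈ $14.6607 each)
After Mar 12: 407 on hand, pool $6,662.01 (≈ $16.3686 each)
Total COGS = $4,701.26 + $5,769.13 = $10,470.39
Ending inventory (cost pool remaining) = $6,662.01
Check: goods available $17,132.40 = COGS $10,470.39 + ending $6,662.01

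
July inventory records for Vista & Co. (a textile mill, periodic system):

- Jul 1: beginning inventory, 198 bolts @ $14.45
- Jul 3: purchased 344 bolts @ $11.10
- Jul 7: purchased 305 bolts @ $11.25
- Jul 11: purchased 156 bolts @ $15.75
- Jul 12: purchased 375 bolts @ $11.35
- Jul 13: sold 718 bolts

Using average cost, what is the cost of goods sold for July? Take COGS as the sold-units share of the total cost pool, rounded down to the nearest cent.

Jul 13, sell 718: 718/1378 × $16,824.00 → $8,766.06
Ending inventory (cost pool remaining) = $8,057.94

COGS = $8,766.06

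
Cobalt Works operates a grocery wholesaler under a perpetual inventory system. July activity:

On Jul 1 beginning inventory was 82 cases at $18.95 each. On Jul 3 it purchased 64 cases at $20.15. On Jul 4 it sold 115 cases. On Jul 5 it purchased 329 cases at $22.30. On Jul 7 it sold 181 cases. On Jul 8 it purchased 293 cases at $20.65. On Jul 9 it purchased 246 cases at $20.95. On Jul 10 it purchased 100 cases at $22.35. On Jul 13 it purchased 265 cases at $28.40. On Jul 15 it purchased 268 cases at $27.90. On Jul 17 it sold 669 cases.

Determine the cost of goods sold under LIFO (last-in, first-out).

Jul 4, 115 sold [LIFO — newest first]: 64 @ $20.15 + 51 @ $18.95 = $2,256.05
Jul 7, 181 sold [LIFO — newest first]: 181 @ $22.30 = $4,036.30
Jul 17, 669 sold [LIFO — newest first]: 268 @ $27.90 + 265 @ $28.40 + 100 @ $22.35 + 36 @ $20.95 = $17,992.40
Total COGS = $2,256.05 + $4,036.30 + $17,992.40 = $24,284.75
Ending inventory: 31 @ $18.95 + 148 @ $22.30 + 293 @ $20.65 + 210 @ $20.95 = $14,337.80

COGS = $24,284.75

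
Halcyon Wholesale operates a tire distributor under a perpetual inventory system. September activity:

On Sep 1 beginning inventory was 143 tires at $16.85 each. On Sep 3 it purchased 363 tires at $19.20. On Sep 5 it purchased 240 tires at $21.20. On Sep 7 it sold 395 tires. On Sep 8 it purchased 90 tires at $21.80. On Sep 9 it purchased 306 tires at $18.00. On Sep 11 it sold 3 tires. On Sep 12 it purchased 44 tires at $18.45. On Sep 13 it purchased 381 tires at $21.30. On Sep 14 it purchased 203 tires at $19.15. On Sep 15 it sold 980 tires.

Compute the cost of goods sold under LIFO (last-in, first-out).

Sep 7, 395 sold [LIFO — newest first]: 240 @ $21.20 + 155 @ $19.20 = $8,064.00
Sep 11, 3 sold [LIFO — newest first]: 3 @ $18.00 = $54.00
Sep 15, 980 sold [LIFO — newest first]: 203 @ $19.15 + 381 @ $21.30 + 44 @ $18.45 + 303 @ $18.00 + 49 @ $21.80 = $19,336.75
Total COGS = $8,064.00 + $54.00 + $19,336.75 = $27,454.75
Ending inventory: 143 @ $16.85 + 208 @ $19.20 + 41 @ $21.80 = $7,296.95
Check: goods available $34,751.70 = COGS $27,454.75 + ending $7,296.95

COGS = $27,454.75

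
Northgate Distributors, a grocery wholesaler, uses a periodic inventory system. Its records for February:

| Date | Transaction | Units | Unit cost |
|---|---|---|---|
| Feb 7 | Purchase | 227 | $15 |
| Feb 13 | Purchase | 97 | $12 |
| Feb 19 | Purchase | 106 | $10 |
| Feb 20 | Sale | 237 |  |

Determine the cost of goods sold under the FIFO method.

Feb 20, 237 sold [FIFO — oldest first]: 227 @ $15 + 10 @ $12 = $3,525
Ending inventory: 87 @ $12 + 106 @ $10 = $2,104

COGS = $3,525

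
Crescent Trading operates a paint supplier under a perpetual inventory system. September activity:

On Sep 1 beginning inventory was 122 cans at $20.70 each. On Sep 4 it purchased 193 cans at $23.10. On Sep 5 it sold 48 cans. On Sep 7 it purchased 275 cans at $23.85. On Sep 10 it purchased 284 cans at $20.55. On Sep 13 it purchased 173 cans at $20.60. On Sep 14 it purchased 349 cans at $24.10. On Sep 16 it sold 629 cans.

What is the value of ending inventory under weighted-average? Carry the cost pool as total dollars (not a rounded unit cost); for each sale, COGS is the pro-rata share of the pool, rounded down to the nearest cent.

After Sep 1: 122 on hand, pool $2,525.40 (≈ $20.7000 each)
After Sep 4: 315 on hand, pool $6,983.70 (≈ $22.1705 each)
Sep 5, sell 48: 48/315 × $6,983.70 → $1,064.18
After Sep 7: 542 on hand, pool $12,478.27 (≈ $23.0226 each)
After Sep 10: 826 on hand, pool $18,314.47 (≈ $22.1725 each)
After Sep 13: 999 on hand, pool $21,878.27 (≈ $21.9002 each)
After Sep 14: 1348 on hand, pool $30,289.17 (≈ $22.4697 each)
Sep 16, sell 629: 629/1348 × $30,289.17 → $14,133.44
Total COGS = $1,064.18 + $14,133.44 = $15,197.62
Ending inventory (cost pool remaining) = $16,155.73
Check: goods available $31,353.35 = COGS $15,197.62 + ending $16,155.73

Ending inventory = $16,155.73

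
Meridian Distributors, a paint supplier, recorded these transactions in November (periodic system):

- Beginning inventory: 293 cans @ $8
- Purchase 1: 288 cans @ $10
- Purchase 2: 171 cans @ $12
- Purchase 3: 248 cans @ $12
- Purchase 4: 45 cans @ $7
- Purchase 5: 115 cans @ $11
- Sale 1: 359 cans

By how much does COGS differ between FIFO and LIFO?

$964

FIFO COGS: 293 @ $8 + 66 @ $10 = $3,004
LIFO COGS: 115 @ $11 + 45 @ $7 + 199 @ $12 = $3,968
Difference = |$3,004 − $3,968| = $964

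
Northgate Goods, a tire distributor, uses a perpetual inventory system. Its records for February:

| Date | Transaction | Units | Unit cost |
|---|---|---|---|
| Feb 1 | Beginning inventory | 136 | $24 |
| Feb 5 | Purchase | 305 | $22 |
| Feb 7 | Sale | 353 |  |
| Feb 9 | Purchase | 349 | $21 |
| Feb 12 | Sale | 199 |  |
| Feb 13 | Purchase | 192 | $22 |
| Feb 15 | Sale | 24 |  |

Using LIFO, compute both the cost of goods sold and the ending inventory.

COGS = $12,569; ending inventory = $8,958

Feb 7, 353 sold [LIFO — newest first]: 305 @ $22 + 48 @ $24 = $7,862
Feb 12, 199 sold [LIFO — newest first]: 199 @ $21 = $4,179
Feb 15, 24 sold [LIFO — newest first]: 24 @ $22 = $528
Total COGS = $7,862 + $4,179 + $528 = $12,569
Ending inventory: 88 @ $24 + 150 @ $21 + 168 @ $22 = $8,958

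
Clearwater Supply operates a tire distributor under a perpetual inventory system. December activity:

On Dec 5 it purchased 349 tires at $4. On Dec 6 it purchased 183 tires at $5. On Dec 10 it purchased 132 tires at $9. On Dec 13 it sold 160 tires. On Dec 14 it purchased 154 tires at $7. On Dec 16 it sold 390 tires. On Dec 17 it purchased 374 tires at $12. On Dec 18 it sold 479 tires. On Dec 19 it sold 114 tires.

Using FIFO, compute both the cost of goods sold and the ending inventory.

COGS = $8,477; ending inventory = $588

Dec 13, 160 sold [FIFO — oldest first]: 160 @ $4 = $640
Dec 16, 390 sold [FIFO — oldest first]: 189 @ $4 + 183 @ $5 + 18 @ $9 = $1,833
Dec 18, 479 sold [FIFO — oldest first]: 114 @ $9 + 154 @ $7 + 211 @ $12 = $4,636
Dec 19, 114 sold [FIFO — oldest first]: 114 @ $12 = $1,368
Total COGS = $640 + $1,833 + $4,636 + $1,368 = $8,477
Ending inventory: 49 @ $12 = $588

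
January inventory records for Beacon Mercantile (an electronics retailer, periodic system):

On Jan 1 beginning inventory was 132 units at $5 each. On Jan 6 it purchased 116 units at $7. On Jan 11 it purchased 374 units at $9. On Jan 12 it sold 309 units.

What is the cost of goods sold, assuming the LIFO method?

COGS = $2,781

Jan 12, 309 sold [LIFO — newest first]: 309 @ $9 = $2,781
Ending inventory: 132 @ $5 + 116 @ $7 + 65 @ $9 = $2,057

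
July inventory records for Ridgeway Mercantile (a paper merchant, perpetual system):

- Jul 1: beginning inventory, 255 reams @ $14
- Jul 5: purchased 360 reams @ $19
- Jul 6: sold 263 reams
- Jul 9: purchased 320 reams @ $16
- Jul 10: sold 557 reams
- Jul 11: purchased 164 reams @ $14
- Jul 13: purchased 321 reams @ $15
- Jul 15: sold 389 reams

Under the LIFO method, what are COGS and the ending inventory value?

Jul 6, 263 sold [LIFO — newest first]: 263 @ $19 = $4,997
Jul 10, 557 sold [LIFO — newest first]: 320 @ $16 + 97 @ $19 + 140 @ $14 = $8,923
Jul 15, 389 sold [LIFO — newest first]: 321 @ $15 + 68 @ $14 = $5,767
Total COGS = $4,997 + $8,923 + $5,767 = $19,687
Ending inventory: 115 @ $14 + 96 @ $14 = $2,954

COGS = $19,687; ending inventory = $2,954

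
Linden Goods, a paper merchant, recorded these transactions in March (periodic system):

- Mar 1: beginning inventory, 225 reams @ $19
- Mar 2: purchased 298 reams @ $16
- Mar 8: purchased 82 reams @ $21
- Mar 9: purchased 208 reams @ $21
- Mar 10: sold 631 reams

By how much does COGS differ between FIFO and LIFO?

$364

FIFO COGS: 225 @ $19 + 298 @ $16 + 82 @ $21 + 26 @ $21 = $11,311
LIFO COGS: 208 @ $21 + 82 @ $21 + 298 @ $16 + 43 @ $19 = $11,675
Difference = |$11,311 − $11,675| = $364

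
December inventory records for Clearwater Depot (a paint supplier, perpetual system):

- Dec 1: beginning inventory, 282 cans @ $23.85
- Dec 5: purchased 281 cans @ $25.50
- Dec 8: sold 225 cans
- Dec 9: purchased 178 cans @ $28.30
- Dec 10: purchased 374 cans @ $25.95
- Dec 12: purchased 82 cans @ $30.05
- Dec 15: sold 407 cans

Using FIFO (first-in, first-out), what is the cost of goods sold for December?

COGS = $15,843.90

Dec 8, 225 sold [FIFO — oldest first]: 225 @ $23.85 = $5,366.25
Dec 15, 407 sold [FIFO — oldest first]: 57 @ $23.85 + 281 @ $25.50 + 69 @ $28.30 = $10,477.65
Total COGS = $5,366.25 + $10,477.65 = $15,843.90
Ending inventory: 109 @ $28.30 + 374 @ $25.95 + 82 @ $30.05 = $15,254.10
Check: goods available $31,098.00 = COGS $15,843.90 + ending $15,254.10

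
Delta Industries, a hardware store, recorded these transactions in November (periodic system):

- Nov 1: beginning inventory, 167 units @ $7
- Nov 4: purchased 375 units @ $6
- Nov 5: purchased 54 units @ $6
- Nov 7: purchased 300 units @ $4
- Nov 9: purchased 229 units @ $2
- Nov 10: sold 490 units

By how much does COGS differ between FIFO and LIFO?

FIFO COGS: 167 @ $7 + 323 @ $6 = $3,107
LIFO COGS: 229 @ $2 + 261 @ $4 = $1,502
Difference = |$3,107 − $1,502| = $1,605

$1,605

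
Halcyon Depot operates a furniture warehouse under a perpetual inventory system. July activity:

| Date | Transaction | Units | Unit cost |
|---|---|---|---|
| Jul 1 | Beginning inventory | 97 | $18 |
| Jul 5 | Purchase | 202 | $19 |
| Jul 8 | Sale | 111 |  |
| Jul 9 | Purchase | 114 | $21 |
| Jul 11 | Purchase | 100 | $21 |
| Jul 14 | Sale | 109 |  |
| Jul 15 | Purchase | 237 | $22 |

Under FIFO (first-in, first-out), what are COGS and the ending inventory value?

COGS = $4,083; ending inventory = $11,209

Jul 8, 111 sold [FIFO — oldest first]: 97 @ $18 + 14 @ $19 = $2,012
Jul 14, 109 sold [FIFO — oldest first]: 109 @ $19 = $2,071
Total COGS = $2,012 + $2,071 = $4,083
Ending inventory: 79 @ $19 + 114 @ $21 + 100 @ $21 + 237 @ $22 = $11,209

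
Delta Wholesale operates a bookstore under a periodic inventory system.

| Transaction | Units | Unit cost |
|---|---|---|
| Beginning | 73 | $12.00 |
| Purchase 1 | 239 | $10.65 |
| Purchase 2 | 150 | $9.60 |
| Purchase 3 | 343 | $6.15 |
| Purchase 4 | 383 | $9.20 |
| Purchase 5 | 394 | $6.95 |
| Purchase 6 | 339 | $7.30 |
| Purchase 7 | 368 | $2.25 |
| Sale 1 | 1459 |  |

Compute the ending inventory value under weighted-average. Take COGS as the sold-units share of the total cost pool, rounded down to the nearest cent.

Ending inventory = $5,995.80

Sale 1, sell 1459: 1459/2289 × $16,535.40 → $10,539.60
Ending inventory (cost pool remaining) = $5,995.80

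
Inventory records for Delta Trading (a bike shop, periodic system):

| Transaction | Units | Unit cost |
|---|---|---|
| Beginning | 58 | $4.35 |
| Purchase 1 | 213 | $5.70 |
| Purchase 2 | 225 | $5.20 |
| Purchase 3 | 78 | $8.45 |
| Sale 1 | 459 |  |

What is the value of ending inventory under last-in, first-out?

Ending inventory = $577.20

Sale 1 (459) [LIFO — newest first]: 78 @ $8.45 + 225 @ $5.20 + 156 @ $5.70 = $2,718.30
Ending inventory: 58 @ $4.35 + 57 @ $5.70 = $577.20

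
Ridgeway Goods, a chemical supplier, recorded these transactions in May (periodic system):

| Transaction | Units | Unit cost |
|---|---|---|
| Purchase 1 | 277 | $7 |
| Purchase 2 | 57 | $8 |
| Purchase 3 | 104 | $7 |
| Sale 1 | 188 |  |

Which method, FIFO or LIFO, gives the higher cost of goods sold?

LIFO

FIFO COGS: 188 @ $7 = $1,316
LIFO COGS: 104 @ $7 + 57 @ $8 + 27 @ $7 = $1,373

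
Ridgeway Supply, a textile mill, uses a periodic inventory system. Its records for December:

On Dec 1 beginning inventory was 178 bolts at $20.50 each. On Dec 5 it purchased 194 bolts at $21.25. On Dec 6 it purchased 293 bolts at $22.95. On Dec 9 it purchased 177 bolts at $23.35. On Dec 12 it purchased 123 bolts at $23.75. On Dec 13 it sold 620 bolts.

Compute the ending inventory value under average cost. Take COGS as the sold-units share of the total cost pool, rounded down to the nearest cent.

Dec 13, sell 620: 620/965 × $21,550.05 → $13,845.62
Ending inventory (cost pool remaining) = $7,704.43

Ending inventory = $7,704.43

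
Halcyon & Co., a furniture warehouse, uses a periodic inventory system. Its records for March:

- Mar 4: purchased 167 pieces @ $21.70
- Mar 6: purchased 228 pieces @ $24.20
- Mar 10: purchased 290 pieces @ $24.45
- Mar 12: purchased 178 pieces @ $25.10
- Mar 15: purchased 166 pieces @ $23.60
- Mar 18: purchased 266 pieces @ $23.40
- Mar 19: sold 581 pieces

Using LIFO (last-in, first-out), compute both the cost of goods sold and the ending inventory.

Mar 19, 581 sold [LIFO — newest first]: 266 @ $23.40 + 166 @ $23.60 + 149 @ $25.10 = $13,881.90
Ending inventory: 167 @ $21.70 + 228 @ $24.20 + 290 @ $24.45 + 29 @ $25.10 = $16,959.90

COGS = $13,881.90; ending inventory = $16,959.90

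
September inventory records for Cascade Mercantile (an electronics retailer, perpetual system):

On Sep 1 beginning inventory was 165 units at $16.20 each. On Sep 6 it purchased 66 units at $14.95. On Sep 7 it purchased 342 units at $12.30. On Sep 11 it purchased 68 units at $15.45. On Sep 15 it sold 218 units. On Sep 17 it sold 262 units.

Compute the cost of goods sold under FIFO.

Sep 15, 218 sold [FIFO — oldest first]: 165 @ $16.20 + 53 @ $14.95 = $3,465.35
Sep 17, 262 sold [FIFO — oldest first]: 13 @ $14.95 + 249 @ $12.30 = $3,257.05
Total COGS = $3,465.35 + $3,257.05 = $6,722.40
Ending inventory: 93 @ $12.30 + 68 @ $15.45 = $2,194.50

COGS = $6,722.40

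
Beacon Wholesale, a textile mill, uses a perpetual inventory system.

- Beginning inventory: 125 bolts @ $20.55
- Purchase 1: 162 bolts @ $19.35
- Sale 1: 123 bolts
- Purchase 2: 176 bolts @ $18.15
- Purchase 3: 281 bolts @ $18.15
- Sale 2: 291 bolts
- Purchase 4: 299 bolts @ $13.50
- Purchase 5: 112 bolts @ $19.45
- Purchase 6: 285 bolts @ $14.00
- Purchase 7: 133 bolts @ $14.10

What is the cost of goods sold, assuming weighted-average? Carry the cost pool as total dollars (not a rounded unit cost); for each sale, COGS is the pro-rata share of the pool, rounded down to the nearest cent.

After Beginning: 125 on hand, pool $2,568.75 (≈ $20.5500 each)
After Purchase 1: 287 on hand, pool $5,703.45 (≈ $19.8726 each)
Sale 1, sell 123: 123/287 × $5,703.45 → $2,444.33
After Purchase 2: 340 on hand, pool $6,453.52 (≈ $18.9809 each)
After Purchase 3: 621 on hand, pool $11,553.67 (≈ $18.6049 each)
Sale 2, sell 291: 291/621 × $11,553.67 → $5,414.03
After Purchase 4: 629 on hand, pool $10,176.14 (≈ $16.1783 each)
After Purchase 5: 741 on hand, pool $12,354.54 (≈ $16.6728 each)
After Purchase 6: 1026 on hand, pool $16,344.54 (≈ $15.9304 each)
After Purchase 7: 1159 on hand, pool $18,219.84 (≈ $15.7203 each)
Total COGS = $2,444.33 + $5,414.03 = $7,858.36
Ending inventory (cost pool remaining) = $18,219.84

COGS = $7,858.36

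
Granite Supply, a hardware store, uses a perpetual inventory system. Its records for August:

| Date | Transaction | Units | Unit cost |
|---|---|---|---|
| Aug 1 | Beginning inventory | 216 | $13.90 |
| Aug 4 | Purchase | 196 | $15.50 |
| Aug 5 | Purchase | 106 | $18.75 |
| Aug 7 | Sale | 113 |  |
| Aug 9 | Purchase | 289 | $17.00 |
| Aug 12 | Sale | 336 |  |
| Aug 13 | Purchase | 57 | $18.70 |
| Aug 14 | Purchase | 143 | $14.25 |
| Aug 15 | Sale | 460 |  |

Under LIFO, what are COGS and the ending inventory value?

COGS = $14,682.35; ending inventory = $1,362.20

Aug 7, 113 sold [LIFO — newest first]: 106 @ $18.75 + 7 @ $15.50 = $2,096.00
Aug 12, 336 sold [LIFO — newest first]: 289 @ $17.00 + 47 @ $15.50 = $5,641.50
Aug 15, 460 sold [LIFO — newest first]: 143 @ $14.25 + 57 @ $18.70 + 142 @ $15.50 + 118 @ $13.90 = $6,944.85
Total COGS = $2,096.00 + $5,641.50 + $6,944.85 = $14,682.35
Ending inventory: 98 @ $13.90 = $1,362.20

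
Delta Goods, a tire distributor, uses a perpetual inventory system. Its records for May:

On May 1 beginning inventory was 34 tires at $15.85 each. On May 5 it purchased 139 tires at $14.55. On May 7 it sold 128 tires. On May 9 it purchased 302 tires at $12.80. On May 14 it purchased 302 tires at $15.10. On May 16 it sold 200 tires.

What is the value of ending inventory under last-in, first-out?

Ending inventory = $6,104.75

May 7, 128 sold [LIFO — newest first]: 128 @ $14.55 = $1,862.40
May 16, 200 sold [LIFO — newest first]: 200 @ $15.10 = $3,020.00
Total COGS = $1,862.40 + $3,020.00 = $4,882.40
Ending inventory: 34 @ $15.85 + 11 @ $14.55 + 302 @ $12.80 + 102 @ $15.10 = $6,104.75
Check: goods available $10,987.15 = COGS $4,882.40 + ending $6,104.75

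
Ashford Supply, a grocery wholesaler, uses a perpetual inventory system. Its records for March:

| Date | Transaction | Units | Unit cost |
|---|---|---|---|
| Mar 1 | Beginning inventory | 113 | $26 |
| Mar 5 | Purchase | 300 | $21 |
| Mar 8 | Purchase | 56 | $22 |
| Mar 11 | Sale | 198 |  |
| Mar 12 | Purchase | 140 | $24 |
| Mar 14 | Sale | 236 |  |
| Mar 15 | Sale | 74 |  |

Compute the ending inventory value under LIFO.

Ending inventory = $2,626

Mar 11, 198 sold [LIFO — newest first]: 56 @ $22 + 142 @ $21 = $4,214
Mar 14, 236 sold [LIFO — newest first]: 140 @ $24 + 96 @ $21 = $5,376
Mar 15, 74 sold [LIFO — newest first]: 62 @ $21 + 12 @ $26 = $1,614
Total COGS = $4,214 + $5,376 + $1,614 = $11,204
Ending inventory: 101 @ $26 = $2,626
Check: goods available $13,830 = COGS $11,204 + ending $2,626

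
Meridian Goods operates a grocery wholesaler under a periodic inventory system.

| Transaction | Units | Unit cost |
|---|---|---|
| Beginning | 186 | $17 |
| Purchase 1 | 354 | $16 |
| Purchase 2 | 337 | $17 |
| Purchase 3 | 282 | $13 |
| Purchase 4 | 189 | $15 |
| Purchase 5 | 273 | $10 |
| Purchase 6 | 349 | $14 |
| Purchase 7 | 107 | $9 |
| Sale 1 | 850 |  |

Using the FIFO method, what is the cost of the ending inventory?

Sale 1 (850) [FIFO — oldest first]: 186 @ $17 + 354 @ $16 + 310 @ $17 = $14,096
Ending inventory: 27 @ $17 + 282 @ $13 + 189 @ $15 + 273 @ $10 + 349 @ $14 + 107 @ $9 = $15,539

Ending inventory = $15,539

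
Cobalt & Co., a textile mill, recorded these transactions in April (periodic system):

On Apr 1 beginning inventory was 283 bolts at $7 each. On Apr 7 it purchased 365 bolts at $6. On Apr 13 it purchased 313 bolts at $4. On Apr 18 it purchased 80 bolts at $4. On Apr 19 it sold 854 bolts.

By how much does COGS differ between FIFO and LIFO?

$561

FIFO COGS: 283 @ $7 + 365 @ $6 + 206 @ $4 = $4,995
LIFO COGS: 80 @ $4 + 313 @ $4 + 365 @ $6 + 96 @ $7 = $4,434
Difference = |$4,995 − $4,434| = $561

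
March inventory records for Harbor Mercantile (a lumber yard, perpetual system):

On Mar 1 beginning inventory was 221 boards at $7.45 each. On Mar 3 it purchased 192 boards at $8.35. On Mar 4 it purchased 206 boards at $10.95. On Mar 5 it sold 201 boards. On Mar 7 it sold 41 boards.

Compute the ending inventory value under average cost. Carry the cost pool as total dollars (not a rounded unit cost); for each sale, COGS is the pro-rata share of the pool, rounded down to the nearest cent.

Ending inventory = $3,353.02

After Mar 1: 221 on hand, pool $1,646.45 (≈ $7.4500 each)
After Mar 3: 413 on hand, pool $3,249.65 (≈ $7.8684 each)
After Mar 4: 619 on hand, pool $5,505.35 (≈ $8.8939 each)
Mar 5, sell 201: 201/619 × $5,505.35 → $1,787.68
Mar 7, sell 41: 41/418 × $3,717.67 → $364.65
Total COGS = $1,787.68 + $364.65 = $2,152.33
Ending inventory (cost pool remaining) = $3,353.02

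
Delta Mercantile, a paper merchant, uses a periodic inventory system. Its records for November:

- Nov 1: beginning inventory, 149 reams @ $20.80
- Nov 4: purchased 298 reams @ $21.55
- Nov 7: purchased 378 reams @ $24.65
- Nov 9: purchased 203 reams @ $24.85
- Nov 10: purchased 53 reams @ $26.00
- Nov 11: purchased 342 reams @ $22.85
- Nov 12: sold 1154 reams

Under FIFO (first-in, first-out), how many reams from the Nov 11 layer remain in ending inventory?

Nov 12, 1154 sold [FIFO — oldest first]: 149 @ $20.80 + 298 @ $21.55 + 378 @ $24.65 + 203 @ $24.85 + 53 @ $26.00 + 73 @ $22.85 = $26,929.40
Ending inventory: 269 @ $22.85 = $6,146.65

269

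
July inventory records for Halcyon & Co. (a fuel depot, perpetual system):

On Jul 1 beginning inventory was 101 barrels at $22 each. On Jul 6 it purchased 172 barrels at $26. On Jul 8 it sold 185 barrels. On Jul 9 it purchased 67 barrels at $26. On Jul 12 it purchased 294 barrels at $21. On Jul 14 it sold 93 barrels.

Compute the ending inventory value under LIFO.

Jul 8, 185 sold [LIFO — newest first]: 172 @ $26 + 13 @ $22 = $4,758
Jul 14, 93 sold [LIFO — newest first]: 93 @ $21 = $1,953
Total COGS = $4,758 + $1,953 = $6,711
Ending inventory: 88 @ $22 + 67 @ $26 + 201 @ $21 = $7,899

Ending inventory = $7,899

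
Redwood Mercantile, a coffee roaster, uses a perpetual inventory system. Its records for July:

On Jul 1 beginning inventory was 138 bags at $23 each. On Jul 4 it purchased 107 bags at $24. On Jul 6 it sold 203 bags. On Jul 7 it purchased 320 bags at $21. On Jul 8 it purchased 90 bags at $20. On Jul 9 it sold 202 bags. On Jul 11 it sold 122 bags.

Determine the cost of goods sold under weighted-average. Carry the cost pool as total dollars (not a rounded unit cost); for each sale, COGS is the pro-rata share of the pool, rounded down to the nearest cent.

After Jul 1: 138 on hand, pool $3,174.00 (≈ $23.0000 each)
After Jul 4: 245 on hand, pool $5,742.00 (≈ $23.4367 each)
Jul 6, sell 203: 203/245 × $5,742.00 → $4,757.65
After Jul 7: 362 on hand, pool $7,704.35 (≈ $21.2827 each)
After Jul 8: 452 on hand, pool $9,504.35 (≈ $21.0273 each)
Jul 9, sell 202: 202/452 × $9,504.35 → $4,247.51
Jul 11, sell 122: 122/250 × $5,256.84 → $2,565.33
Total COGS = $4,757.65 + $4,247.51 + $2,565.33 = $11,570.49
Ending inventory (cost pool remaining) = $2,691.51

COGS = $11,570.49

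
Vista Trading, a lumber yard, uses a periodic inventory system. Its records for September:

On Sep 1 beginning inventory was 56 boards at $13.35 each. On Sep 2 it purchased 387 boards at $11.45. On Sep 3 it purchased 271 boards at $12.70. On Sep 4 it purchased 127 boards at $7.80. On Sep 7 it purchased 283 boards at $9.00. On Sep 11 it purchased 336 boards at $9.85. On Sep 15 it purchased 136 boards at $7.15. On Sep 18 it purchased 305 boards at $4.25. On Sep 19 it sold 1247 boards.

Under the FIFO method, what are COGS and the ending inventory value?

COGS = $13,369.60; ending inventory = $4,366.70

Sep 19, 1247 sold [FIFO — oldest first]: 56 @ $13.35 + 387 @ $11.45 + 271 @ $12.70 + 127 @ $7.80 + 283 @ $9.00 + 123 @ $9.85 = $13,369.60
Ending inventory: 213 @ $9.85 + 136 @ $7.15 + 305 @ $4.25 = $4,366.70
Check: goods available $17,736.30 = COGS $13,369.60 + ending $4,366.70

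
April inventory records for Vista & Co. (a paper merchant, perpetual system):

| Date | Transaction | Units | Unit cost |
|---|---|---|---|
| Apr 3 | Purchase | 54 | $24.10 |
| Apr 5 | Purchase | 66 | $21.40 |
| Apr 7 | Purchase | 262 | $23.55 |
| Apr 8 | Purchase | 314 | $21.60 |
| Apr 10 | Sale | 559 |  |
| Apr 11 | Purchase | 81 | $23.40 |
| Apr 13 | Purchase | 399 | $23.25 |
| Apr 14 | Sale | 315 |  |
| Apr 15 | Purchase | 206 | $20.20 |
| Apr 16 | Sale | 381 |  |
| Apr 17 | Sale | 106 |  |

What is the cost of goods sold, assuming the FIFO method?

Apr 10, 559 sold [FIFO — oldest first]: 54 @ $24.10 + 66 @ $21.40 + 262 @ $23.55 + 177 @ $21.60 = $12,707.10
Apr 14, 315 sold [FIFO — oldest first]: 137 @ $21.60 + 81 @ $23.40 + 97 @ $23.25 = $7,109.85
Apr 16, 381 sold [FIFO — oldest first]: 302 @ $23.25 + 79 @ $20.20 = $8,617.30
Apr 17, 106 sold [FIFO — oldest first]: 106 @ $20.20 = $2,141.20
Total COGS = $12,707.10 + $7,109.85 + $8,617.30 + $2,141.20 = $30,575.45
Ending inventory: 21 @ $20.20 = $424.20
Check: goods available $30,999.65 = COGS $30,575.45 + ending $424.20

COGS = $30,575.45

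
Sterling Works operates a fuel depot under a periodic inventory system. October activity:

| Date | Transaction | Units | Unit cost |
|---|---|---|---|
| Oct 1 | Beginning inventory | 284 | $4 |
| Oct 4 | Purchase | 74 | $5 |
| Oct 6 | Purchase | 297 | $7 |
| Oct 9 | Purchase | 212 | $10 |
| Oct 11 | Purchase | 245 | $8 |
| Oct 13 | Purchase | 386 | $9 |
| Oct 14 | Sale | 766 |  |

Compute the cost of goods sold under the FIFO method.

Oct 14, 766 sold [FIFO — oldest first]: 284 @ $4 + 74 @ $5 + 297 @ $7 + 111 @ $10 = $4,695
Ending inventory: 101 @ $10 + 245 @ $8 + 386 @ $9 = $6,444
Check: goods available $11,139 = COGS $4,695 + ending $6,444

COGS = $4,695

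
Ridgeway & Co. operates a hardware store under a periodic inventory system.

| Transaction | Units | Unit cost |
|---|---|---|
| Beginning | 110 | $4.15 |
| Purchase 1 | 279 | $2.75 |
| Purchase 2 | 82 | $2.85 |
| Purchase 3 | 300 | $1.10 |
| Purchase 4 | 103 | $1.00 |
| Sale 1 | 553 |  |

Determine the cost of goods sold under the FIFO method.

Sale 1 (553) [FIFO — oldest first]: 110 @ $4.15 + 279 @ $2.75 + 82 @ $2.85 + 82 @ $1.10 = $1,547.65
Ending inventory: 218 @ $1.10 + 103 @ $1.00 = $342.80
Check: goods available $1,890.45 = COGS $1,547.65 + ending $342.80

COGS = $1,547.65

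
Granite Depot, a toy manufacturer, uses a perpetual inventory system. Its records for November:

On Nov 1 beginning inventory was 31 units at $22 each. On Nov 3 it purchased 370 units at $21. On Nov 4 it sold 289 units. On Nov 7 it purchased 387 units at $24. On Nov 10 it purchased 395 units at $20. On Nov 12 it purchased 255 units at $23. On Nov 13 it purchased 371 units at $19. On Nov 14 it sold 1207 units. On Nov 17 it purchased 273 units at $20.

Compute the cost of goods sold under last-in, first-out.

Nov 4, 289 sold [LIFO — newest first]: 289 @ $21 = $6,069
Nov 14, 1207 sold [LIFO — newest first]: 371 @ $19 + 255 @ $23 + 395 @ $20 + 186 @ $24 = $25,278
Total COGS = $6,069 + $25,278 = $31,347
Ending inventory: 31 @ $22 + 81 @ $21 + 201 @ $24 + 273 @ $20 = $12,667

COGS = $31,347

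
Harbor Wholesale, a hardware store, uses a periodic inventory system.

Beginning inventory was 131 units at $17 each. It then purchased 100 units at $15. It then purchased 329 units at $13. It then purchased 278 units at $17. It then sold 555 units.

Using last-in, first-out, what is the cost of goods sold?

Sale 1 (555) [LIFO — newest first]: 278 @ $17 + 277 @ $13 = $8,327
Ending inventory: 131 @ $17 + 100 @ $15 + 52 @ $13 = $4,403
Check: goods available $12,730 = COGS $8,327 + ending $4,403

COGS = $8,327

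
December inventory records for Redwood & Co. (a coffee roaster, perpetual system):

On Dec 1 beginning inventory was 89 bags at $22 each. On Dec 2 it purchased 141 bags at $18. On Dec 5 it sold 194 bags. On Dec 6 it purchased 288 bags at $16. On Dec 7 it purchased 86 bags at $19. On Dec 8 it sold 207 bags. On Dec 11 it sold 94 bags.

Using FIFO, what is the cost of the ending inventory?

Dec 5, 194 sold [FIFO — oldest first]: 89 @ $22 + 105 @ $18 = $3,848
Dec 8, 207 sold [FIFO — oldest first]: 36 @ $18 + 171 @ $16 = $3,384
Dec 11, 94 sold [FIFO — oldest first]: 94 @ $16 = $1,504
Total COGS = $3,848 + $3,384 + $1,504 = $8,736
Ending inventory: 23 @ $16 + 86 @ $19 = $2,002

Ending inventory = $2,002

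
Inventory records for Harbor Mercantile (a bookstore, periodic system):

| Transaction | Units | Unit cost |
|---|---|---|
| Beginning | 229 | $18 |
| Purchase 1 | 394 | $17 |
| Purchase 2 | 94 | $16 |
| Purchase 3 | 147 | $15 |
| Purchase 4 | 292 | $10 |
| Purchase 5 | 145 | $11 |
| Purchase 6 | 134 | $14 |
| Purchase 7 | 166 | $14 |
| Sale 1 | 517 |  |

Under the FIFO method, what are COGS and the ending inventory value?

COGS = $9,018; ending inventory = $14,226

Sale 1 (517) [FIFO — oldest first]: 229 @ $18 + 288 @ $17 = $9,018
Ending inventory: 106 @ $17 + 94 @ $16 + 147 @ $15 + 292 @ $10 + 145 @ $11 + 134 @ $14 + 166 @ $14 = $14,226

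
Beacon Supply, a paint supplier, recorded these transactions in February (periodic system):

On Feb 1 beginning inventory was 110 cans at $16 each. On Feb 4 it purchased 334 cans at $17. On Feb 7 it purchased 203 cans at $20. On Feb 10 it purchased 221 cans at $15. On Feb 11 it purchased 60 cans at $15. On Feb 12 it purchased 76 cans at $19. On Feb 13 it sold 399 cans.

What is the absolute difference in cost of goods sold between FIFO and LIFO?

FIFO COGS: 110 @ $16 + 289 @ $17 = $6,673
LIFO COGS: 76 @ $19 + 60 @ $15 + 221 @ $15 + 42 @ $20 = $6,499
Difference = |$6,673 − $6,499| = $174

$174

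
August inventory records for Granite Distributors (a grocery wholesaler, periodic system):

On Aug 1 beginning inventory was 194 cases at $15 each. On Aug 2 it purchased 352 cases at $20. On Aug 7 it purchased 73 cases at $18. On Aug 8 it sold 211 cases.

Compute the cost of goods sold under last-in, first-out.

COGS = $4,074

Aug 8, 211 sold [LIFO — newest first]: 73 @ $18 + 138 @ $20 = $4,074
Ending inventory: 194 @ $15 + 214 @ $20 = $7,190
Check: goods available $11,264 = COGS $4,074 + ending $7,190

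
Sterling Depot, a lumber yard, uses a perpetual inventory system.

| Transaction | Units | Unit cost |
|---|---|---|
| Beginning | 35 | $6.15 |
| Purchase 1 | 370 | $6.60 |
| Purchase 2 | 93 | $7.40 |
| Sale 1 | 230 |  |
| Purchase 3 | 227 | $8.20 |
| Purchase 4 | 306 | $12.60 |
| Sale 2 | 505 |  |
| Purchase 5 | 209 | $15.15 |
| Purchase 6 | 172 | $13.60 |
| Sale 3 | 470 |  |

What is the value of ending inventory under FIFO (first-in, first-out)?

Sale 1 (230) [FIFO — oldest first]: 35 @ $6.15 + 195 @ $6.60 = $1,502.25
Sale 2 (505) [FIFO — oldest first]: 175 @ $6.60 + 93 @ $7.40 + 227 @ $8.20 + 10 @ $12.60 = $3,830.60
Sale 3 (470) [FIFO — oldest first]: 296 @ $12.60 + 174 @ $15.15 = $6,365.70
Total COGS = $1,502.25 + $3,830.60 + $6,365.70 = $11,698.55
Ending inventory: 35 @ $15.15 + 172 @ $13.60 = $2,869.45
Check: goods available $14,568.00 = COGS $11,698.55 + ending $2,869.45

Ending inventory = $2,869.45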